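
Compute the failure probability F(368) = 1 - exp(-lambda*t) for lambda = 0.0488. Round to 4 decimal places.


lambda = 0.0488, t = 368
lambda * t = 17.9584
exp(-17.9584) = 0.0
F(t) = 1 - 0.0
F(t) = 1.0

1.0


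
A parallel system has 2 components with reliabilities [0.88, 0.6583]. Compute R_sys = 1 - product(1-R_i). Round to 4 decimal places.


Components: [0.88, 0.6583]
(1 - 0.88) = 0.12, running product = 0.12
(1 - 0.6583) = 0.3417, running product = 0.041
Product of (1-R_i) = 0.041
R_sys = 1 - 0.041 = 0.959

0.959


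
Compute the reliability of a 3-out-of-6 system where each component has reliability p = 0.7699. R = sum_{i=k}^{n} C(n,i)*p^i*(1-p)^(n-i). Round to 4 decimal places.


k = 3, n = 6, p = 0.7699
i=3: C(6,3)=20 * 0.7699^3 * 0.2301^3 = 0.1112
i=4: C(6,4)=15 * 0.7699^4 * 0.2301^2 = 0.279
i=5: C(6,5)=6 * 0.7699^5 * 0.2301^1 = 0.3735
i=6: C(6,6)=1 * 0.7699^6 * 0.2301^0 = 0.2083
R = sum of terms = 0.9719

0.9719


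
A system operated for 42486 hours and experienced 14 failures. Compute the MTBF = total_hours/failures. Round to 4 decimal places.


total_hours = 42486
failures = 14
MTBF = 42486 / 14
MTBF = 3034.7143

3034.7143


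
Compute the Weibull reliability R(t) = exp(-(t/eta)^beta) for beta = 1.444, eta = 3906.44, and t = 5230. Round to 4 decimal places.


beta = 1.444, eta = 3906.44, t = 5230
t/eta = 5230 / 3906.44 = 1.3388
(t/eta)^beta = 1.3388^1.444 = 1.524
R(t) = exp(-1.524)
R(t) = 0.2178

0.2178


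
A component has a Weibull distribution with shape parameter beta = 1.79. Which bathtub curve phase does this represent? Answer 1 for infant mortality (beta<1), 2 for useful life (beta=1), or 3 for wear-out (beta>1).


beta = 1.79
Compare beta to 1:
beta < 1 => infant mortality (phase 1)
beta = 1 => useful life (phase 2)
beta > 1 => wear-out (phase 3)
Since beta = 1.79, this is wear-out (increasing failure rate)
Phase = 3

3


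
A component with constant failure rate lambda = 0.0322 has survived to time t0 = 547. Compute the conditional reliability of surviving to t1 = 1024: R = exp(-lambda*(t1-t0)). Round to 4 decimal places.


lambda = 0.0322
t0 = 547, t1 = 1024
t1 - t0 = 477
lambda * (t1-t0) = 0.0322 * 477 = 15.3594
R = exp(-15.3594)
R = 0.0

0.0


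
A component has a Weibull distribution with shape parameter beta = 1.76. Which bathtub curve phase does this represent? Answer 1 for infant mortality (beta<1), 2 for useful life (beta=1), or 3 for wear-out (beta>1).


beta = 1.76
Compare beta to 1:
beta < 1 => infant mortality (phase 1)
beta = 1 => useful life (phase 2)
beta > 1 => wear-out (phase 3)
Since beta = 1.76, this is wear-out (increasing failure rate)
Phase = 3

3


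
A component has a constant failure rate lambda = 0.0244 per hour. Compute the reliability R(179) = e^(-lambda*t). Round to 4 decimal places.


lambda = 0.0244
t = 179
lambda * t = 4.3676
R(t) = e^(-4.3676)
R(t) = 0.0127

0.0127


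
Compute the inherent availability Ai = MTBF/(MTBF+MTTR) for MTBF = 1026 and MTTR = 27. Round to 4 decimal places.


MTBF = 1026
MTTR = 27
MTBF + MTTR = 1053
Ai = 1026 / 1053
Ai = 0.9744

0.9744


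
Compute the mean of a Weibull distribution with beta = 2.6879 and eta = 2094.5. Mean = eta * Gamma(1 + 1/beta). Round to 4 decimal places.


beta = 2.6879, eta = 2094.5
1/beta = 0.372
1 + 1/beta = 1.372
Gamma(1.372) = 0.8891
Mean = 2094.5 * 0.8891
Mean = 1862.3198

1862.3198


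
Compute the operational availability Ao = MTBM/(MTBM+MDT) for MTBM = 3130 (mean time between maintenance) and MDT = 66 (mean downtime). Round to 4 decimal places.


MTBM = 3130
MDT = 66
MTBM + MDT = 3196
Ao = 3130 / 3196
Ao = 0.9793

0.9793


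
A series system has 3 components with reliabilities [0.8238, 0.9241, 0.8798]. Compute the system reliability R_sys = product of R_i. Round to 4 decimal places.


Components: [0.8238, 0.9241, 0.8798]
After component 1 (R=0.8238): product = 0.8238
After component 2 (R=0.9241): product = 0.7613
After component 3 (R=0.8798): product = 0.6698
R_sys = 0.6698

0.6698


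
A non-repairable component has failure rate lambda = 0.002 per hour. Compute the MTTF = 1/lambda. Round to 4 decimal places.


lambda = 0.002
MTTF = 1 / 0.002
MTTF = 500.0

500.0


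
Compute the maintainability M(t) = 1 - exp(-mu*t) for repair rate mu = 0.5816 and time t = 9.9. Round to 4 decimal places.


mu = 0.5816, t = 9.9
mu * t = 0.5816 * 9.9 = 5.7578
exp(-5.7578) = 0.0032
M(t) = 1 - 0.0032
M(t) = 0.9968

0.9968


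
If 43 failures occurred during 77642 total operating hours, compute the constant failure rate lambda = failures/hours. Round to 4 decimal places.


failures = 43
total_hours = 77642
lambda = 43 / 77642
lambda = 0.0006

0.0006


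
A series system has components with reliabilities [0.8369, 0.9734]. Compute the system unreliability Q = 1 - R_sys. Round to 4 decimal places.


Components: [0.8369, 0.9734]
After component 1: product = 0.8369
After component 2: product = 0.8146
R_sys = 0.8146
Q = 1 - 0.8146 = 0.1854

0.1854


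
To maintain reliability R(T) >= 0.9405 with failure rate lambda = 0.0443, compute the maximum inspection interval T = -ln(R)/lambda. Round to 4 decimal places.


R_target = 0.9405
lambda = 0.0443
-ln(0.9405) = 0.0613
T = 0.0613 / 0.0443
T = 1.3847

1.3847


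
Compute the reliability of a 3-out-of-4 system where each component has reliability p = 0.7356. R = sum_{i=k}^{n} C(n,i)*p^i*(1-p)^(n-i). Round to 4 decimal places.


k = 3, n = 4, p = 0.7356
i=3: C(4,3)=4 * 0.7356^3 * 0.2644^1 = 0.421
i=4: C(4,4)=1 * 0.7356^4 * 0.2644^0 = 0.2928
R = sum of terms = 0.7138

0.7138


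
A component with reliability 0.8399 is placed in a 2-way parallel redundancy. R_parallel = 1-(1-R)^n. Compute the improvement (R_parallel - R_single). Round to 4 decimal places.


R_single = 0.8399, n = 2
1 - R_single = 0.1601
(1 - R_single)^n = 0.1601^2 = 0.0256
R_parallel = 1 - 0.0256 = 0.9744
Improvement = 0.9744 - 0.8399
Improvement = 0.1345

0.1345


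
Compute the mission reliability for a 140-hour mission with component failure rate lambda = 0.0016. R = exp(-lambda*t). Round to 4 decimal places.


lambda = 0.0016
mission_time = 140
lambda * t = 0.0016 * 140 = 0.224
R = exp(-0.224)
R = 0.7993

0.7993


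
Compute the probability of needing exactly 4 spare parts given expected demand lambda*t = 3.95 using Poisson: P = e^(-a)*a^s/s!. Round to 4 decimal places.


a = 3.95, s = 4
e^(-a) = e^(-3.95) = 0.0193
a^s = 3.95^4 = 243.438
s! = 24
P = 0.0193 * 243.438 / 24
P = 0.1953

0.1953


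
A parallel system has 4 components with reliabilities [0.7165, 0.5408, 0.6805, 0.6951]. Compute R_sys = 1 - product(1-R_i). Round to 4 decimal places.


Components: [0.7165, 0.5408, 0.6805, 0.6951]
(1 - 0.7165) = 0.2835, running product = 0.2835
(1 - 0.5408) = 0.4592, running product = 0.1302
(1 - 0.6805) = 0.3195, running product = 0.0416
(1 - 0.6951) = 0.3049, running product = 0.0127
Product of (1-R_i) = 0.0127
R_sys = 1 - 0.0127 = 0.9873

0.9873


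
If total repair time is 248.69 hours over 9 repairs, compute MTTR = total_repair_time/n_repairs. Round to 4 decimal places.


total_repair_time = 248.69
n_repairs = 9
MTTR = 248.69 / 9
MTTR = 27.6322

27.6322


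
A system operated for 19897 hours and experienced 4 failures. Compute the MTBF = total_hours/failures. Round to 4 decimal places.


total_hours = 19897
failures = 4
MTBF = 19897 / 4
MTBF = 4974.25

4974.25


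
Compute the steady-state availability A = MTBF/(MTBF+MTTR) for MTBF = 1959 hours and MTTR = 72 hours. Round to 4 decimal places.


MTBF = 1959
MTTR = 72
MTBF + MTTR = 2031
A = 1959 / 2031
A = 0.9645

0.9645


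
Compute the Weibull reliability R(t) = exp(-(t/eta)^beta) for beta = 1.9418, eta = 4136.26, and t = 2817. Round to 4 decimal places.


beta = 1.9418, eta = 4136.26, t = 2817
t/eta = 2817 / 4136.26 = 0.6811
(t/eta)^beta = 0.6811^1.9418 = 0.4743
R(t) = exp(-0.4743)
R(t) = 0.6223

0.6223


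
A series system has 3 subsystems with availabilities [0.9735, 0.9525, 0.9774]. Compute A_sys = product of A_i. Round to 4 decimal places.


Subsystems: [0.9735, 0.9525, 0.9774]
After subsystem 1 (A=0.9735): product = 0.9735
After subsystem 2 (A=0.9525): product = 0.9273
After subsystem 3 (A=0.9774): product = 0.9063
A_sys = 0.9063

0.9063


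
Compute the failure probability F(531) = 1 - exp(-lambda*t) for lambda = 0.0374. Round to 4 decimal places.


lambda = 0.0374, t = 531
lambda * t = 19.8594
exp(-19.8594) = 0.0
F(t) = 1 - 0.0
F(t) = 1.0

1.0


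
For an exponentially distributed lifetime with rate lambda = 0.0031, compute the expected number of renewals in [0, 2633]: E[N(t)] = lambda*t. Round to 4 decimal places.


lambda = 0.0031
t = 2633
E[N(t)] = lambda * t
E[N(t)] = 0.0031 * 2633
E[N(t)] = 8.1623

8.1623


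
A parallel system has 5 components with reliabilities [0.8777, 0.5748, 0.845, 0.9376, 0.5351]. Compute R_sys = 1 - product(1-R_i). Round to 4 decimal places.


Components: [0.8777, 0.5748, 0.845, 0.9376, 0.5351]
(1 - 0.8777) = 0.1223, running product = 0.1223
(1 - 0.5748) = 0.4252, running product = 0.052
(1 - 0.845) = 0.155, running product = 0.0081
(1 - 0.9376) = 0.0624, running product = 0.0005
(1 - 0.5351) = 0.4649, running product = 0.0002
Product of (1-R_i) = 0.0002
R_sys = 1 - 0.0002 = 0.9998

0.9998


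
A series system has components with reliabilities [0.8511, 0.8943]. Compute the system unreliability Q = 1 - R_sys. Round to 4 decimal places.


Components: [0.8511, 0.8943]
After component 1: product = 0.8511
After component 2: product = 0.7611
R_sys = 0.7611
Q = 1 - 0.7611 = 0.2389

0.2389


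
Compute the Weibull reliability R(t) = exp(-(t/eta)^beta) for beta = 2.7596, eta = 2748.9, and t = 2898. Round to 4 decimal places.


beta = 2.7596, eta = 2748.9, t = 2898
t/eta = 2898 / 2748.9 = 1.0542
(t/eta)^beta = 1.0542^2.7596 = 1.1569
R(t) = exp(-1.1569)
R(t) = 0.3145

0.3145


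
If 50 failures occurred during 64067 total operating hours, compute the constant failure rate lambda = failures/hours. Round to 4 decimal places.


failures = 50
total_hours = 64067
lambda = 50 / 64067
lambda = 0.0008

0.0008


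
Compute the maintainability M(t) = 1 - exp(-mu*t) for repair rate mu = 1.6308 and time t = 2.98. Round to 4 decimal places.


mu = 1.6308, t = 2.98
mu * t = 1.6308 * 2.98 = 4.8598
exp(-4.8598) = 0.0078
M(t) = 1 - 0.0078
M(t) = 0.9922

0.9922


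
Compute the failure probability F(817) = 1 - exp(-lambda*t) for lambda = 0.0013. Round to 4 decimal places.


lambda = 0.0013, t = 817
lambda * t = 1.0621
exp(-1.0621) = 0.3457
F(t) = 1 - 0.3457
F(t) = 0.6543

0.6543


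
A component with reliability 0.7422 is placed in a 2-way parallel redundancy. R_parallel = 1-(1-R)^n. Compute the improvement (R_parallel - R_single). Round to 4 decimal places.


R_single = 0.7422, n = 2
1 - R_single = 0.2578
(1 - R_single)^n = 0.2578^2 = 0.0665
R_parallel = 1 - 0.0665 = 0.9335
Improvement = 0.9335 - 0.7422
Improvement = 0.1913

0.1913


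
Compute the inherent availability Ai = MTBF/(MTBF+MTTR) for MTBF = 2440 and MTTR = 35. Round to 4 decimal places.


MTBF = 2440
MTTR = 35
MTBF + MTTR = 2475
Ai = 2440 / 2475
Ai = 0.9859

0.9859


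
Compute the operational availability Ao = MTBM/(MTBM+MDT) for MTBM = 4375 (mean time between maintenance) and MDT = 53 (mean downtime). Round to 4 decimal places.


MTBM = 4375
MDT = 53
MTBM + MDT = 4428
Ao = 4375 / 4428
Ao = 0.988

0.988


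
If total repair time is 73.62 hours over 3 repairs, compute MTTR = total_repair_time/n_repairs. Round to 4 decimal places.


total_repair_time = 73.62
n_repairs = 3
MTTR = 73.62 / 3
MTTR = 24.54

24.54


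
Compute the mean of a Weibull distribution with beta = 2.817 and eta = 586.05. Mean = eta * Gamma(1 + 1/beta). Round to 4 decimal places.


beta = 2.817, eta = 586.05
1/beta = 0.355
1 + 1/beta = 1.355
Gamma(1.355) = 0.8907
Mean = 586.05 * 0.8907
Mean = 521.9696

521.9696


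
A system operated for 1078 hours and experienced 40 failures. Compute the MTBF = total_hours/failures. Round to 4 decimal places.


total_hours = 1078
failures = 40
MTBF = 1078 / 40
MTBF = 26.95

26.95


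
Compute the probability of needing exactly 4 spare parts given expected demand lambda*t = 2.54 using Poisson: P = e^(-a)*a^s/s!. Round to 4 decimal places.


a = 2.54, s = 4
e^(-a) = e^(-2.54) = 0.0789
a^s = 2.54^4 = 41.6231
s! = 24
P = 0.0789 * 41.6231 / 24
P = 0.1368

0.1368


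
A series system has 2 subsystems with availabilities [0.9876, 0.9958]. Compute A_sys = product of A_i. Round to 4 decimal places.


Subsystems: [0.9876, 0.9958]
After subsystem 1 (A=0.9876): product = 0.9876
After subsystem 2 (A=0.9958): product = 0.9835
A_sys = 0.9835

0.9835


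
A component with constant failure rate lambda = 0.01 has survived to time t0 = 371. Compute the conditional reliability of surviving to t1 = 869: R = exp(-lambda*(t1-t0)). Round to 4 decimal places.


lambda = 0.01
t0 = 371, t1 = 869
t1 - t0 = 498
lambda * (t1-t0) = 0.01 * 498 = 4.98
R = exp(-4.98)
R = 0.0069

0.0069


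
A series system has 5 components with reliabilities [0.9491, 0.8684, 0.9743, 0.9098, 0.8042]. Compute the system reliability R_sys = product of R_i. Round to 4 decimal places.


Components: [0.9491, 0.8684, 0.9743, 0.9098, 0.8042]
After component 1 (R=0.9491): product = 0.9491
After component 2 (R=0.8684): product = 0.8242
After component 3 (R=0.9743): product = 0.803
After component 4 (R=0.9098): product = 0.7306
After component 5 (R=0.8042): product = 0.5875
R_sys = 0.5875

0.5875


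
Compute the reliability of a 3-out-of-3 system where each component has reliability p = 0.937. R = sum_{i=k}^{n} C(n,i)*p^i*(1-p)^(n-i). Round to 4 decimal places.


k = 3, n = 3, p = 0.937
i=3: C(3,3)=1 * 0.937^3 * 0.063^0 = 0.8227
R = sum of terms = 0.8227

0.8227


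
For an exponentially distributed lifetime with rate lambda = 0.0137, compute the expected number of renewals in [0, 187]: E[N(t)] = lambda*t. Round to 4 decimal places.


lambda = 0.0137
t = 187
E[N(t)] = lambda * t
E[N(t)] = 0.0137 * 187
E[N(t)] = 2.5619

2.5619


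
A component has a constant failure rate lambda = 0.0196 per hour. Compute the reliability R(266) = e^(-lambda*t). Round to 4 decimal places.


lambda = 0.0196
t = 266
lambda * t = 5.2136
R(t) = e^(-5.2136)
R(t) = 0.0054

0.0054


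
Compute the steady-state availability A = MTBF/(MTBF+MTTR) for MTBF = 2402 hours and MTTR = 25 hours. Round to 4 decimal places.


MTBF = 2402
MTTR = 25
MTBF + MTTR = 2427
A = 2402 / 2427
A = 0.9897

0.9897


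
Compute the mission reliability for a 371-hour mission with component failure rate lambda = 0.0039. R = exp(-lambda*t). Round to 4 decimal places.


lambda = 0.0039
mission_time = 371
lambda * t = 0.0039 * 371 = 1.4469
R = exp(-1.4469)
R = 0.2353

0.2353


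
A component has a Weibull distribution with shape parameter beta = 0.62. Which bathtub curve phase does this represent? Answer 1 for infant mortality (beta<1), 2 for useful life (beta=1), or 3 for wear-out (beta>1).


beta = 0.62
Compare beta to 1:
beta < 1 => infant mortality (phase 1)
beta = 1 => useful life (phase 2)
beta > 1 => wear-out (phase 3)
Since beta = 0.62, this is infant mortality (decreasing failure rate)
Phase = 1

1


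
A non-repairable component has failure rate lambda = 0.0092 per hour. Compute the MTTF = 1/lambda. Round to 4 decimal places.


lambda = 0.0092
MTTF = 1 / 0.0092
MTTF = 108.6957

108.6957


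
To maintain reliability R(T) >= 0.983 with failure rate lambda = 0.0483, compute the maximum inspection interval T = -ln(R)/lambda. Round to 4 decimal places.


R_target = 0.983
lambda = 0.0483
-ln(0.983) = 0.0171
T = 0.0171 / 0.0483
T = 0.355

0.355


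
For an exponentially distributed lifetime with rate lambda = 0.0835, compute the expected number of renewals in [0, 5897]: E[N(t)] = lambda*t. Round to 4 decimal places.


lambda = 0.0835
t = 5897
E[N(t)] = lambda * t
E[N(t)] = 0.0835 * 5897
E[N(t)] = 492.3995

492.3995


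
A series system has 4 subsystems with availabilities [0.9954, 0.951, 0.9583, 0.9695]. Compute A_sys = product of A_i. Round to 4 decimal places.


Subsystems: [0.9954, 0.951, 0.9583, 0.9695]
After subsystem 1 (A=0.9954): product = 0.9954
After subsystem 2 (A=0.951): product = 0.9466
After subsystem 3 (A=0.9583): product = 0.9072
After subsystem 4 (A=0.9695): product = 0.8795
A_sys = 0.8795

0.8795


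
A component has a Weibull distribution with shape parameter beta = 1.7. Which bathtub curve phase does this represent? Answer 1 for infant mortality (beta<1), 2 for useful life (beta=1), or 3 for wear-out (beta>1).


beta = 1.7
Compare beta to 1:
beta < 1 => infant mortality (phase 1)
beta = 1 => useful life (phase 2)
beta > 1 => wear-out (phase 3)
Since beta = 1.7, this is wear-out (increasing failure rate)
Phase = 3

3


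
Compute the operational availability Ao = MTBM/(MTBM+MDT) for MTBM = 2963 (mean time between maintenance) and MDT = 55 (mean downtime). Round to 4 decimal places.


MTBM = 2963
MDT = 55
MTBM + MDT = 3018
Ao = 2963 / 3018
Ao = 0.9818

0.9818


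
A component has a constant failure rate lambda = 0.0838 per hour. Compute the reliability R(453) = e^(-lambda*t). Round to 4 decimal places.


lambda = 0.0838
t = 453
lambda * t = 37.9614
R(t) = e^(-37.9614)
R(t) = 0.0

0.0


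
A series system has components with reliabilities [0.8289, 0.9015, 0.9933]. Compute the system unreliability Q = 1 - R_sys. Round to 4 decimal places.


Components: [0.8289, 0.9015, 0.9933]
After component 1: product = 0.8289
After component 2: product = 0.7473
After component 3: product = 0.7422
R_sys = 0.7422
Q = 1 - 0.7422 = 0.2578

0.2578


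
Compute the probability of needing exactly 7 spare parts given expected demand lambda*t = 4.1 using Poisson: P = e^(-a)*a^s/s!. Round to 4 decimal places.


a = 4.1, s = 7
e^(-a) = e^(-4.1) = 0.0166
a^s = 4.1^7 = 19475.4274
s! = 5040
P = 0.0166 * 19475.4274 / 5040
P = 0.064

0.064


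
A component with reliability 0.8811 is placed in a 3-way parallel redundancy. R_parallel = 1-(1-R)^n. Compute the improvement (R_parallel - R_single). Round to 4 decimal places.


R_single = 0.8811, n = 3
1 - R_single = 0.1189
(1 - R_single)^n = 0.1189^3 = 0.0017
R_parallel = 1 - 0.0017 = 0.9983
Improvement = 0.9983 - 0.8811
Improvement = 0.1172

0.1172


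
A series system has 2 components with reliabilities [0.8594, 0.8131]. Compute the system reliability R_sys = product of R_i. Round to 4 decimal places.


Components: [0.8594, 0.8131]
After component 1 (R=0.8594): product = 0.8594
After component 2 (R=0.8131): product = 0.6988
R_sys = 0.6988

0.6988


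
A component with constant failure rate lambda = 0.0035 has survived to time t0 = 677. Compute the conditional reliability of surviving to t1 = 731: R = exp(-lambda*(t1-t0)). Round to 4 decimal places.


lambda = 0.0035
t0 = 677, t1 = 731
t1 - t0 = 54
lambda * (t1-t0) = 0.0035 * 54 = 0.189
R = exp(-0.189)
R = 0.8278

0.8278


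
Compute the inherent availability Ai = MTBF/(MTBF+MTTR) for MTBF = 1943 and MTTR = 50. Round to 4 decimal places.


MTBF = 1943
MTTR = 50
MTBF + MTTR = 1993
Ai = 1943 / 1993
Ai = 0.9749

0.9749


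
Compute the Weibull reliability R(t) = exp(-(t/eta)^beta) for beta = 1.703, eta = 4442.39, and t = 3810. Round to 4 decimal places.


beta = 1.703, eta = 4442.39, t = 3810
t/eta = 3810 / 4442.39 = 0.8576
(t/eta)^beta = 0.8576^1.703 = 0.7699
R(t) = exp(-0.7699)
R(t) = 0.4631

0.4631


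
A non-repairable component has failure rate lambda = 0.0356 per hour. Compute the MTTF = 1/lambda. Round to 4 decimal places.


lambda = 0.0356
MTTF = 1 / 0.0356
MTTF = 28.0899

28.0899


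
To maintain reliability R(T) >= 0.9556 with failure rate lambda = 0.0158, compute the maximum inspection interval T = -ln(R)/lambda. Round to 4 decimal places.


R_target = 0.9556
lambda = 0.0158
-ln(0.9556) = 0.0454
T = 0.0454 / 0.0158
T = 2.8744

2.8744


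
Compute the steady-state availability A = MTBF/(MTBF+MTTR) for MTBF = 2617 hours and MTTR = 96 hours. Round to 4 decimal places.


MTBF = 2617
MTTR = 96
MTBF + MTTR = 2713
A = 2617 / 2713
A = 0.9646

0.9646


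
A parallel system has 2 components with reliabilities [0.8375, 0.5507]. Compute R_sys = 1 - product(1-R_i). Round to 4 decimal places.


Components: [0.8375, 0.5507]
(1 - 0.8375) = 0.1625, running product = 0.1625
(1 - 0.5507) = 0.4493, running product = 0.073
Product of (1-R_i) = 0.073
R_sys = 1 - 0.073 = 0.927

0.927


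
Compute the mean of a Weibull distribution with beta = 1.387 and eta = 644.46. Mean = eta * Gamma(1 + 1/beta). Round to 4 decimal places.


beta = 1.387, eta = 644.46
1/beta = 0.721
1 + 1/beta = 1.721
Gamma(1.721) = 0.9128
Mean = 644.46 * 0.9128
Mean = 588.2513

588.2513


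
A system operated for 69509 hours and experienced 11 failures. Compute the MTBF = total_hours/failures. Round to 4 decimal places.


total_hours = 69509
failures = 11
MTBF = 69509 / 11
MTBF = 6319.0

6319.0


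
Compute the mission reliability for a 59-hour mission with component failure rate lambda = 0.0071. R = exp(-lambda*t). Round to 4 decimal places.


lambda = 0.0071
mission_time = 59
lambda * t = 0.0071 * 59 = 0.4189
R = exp(-0.4189)
R = 0.6578

0.6578


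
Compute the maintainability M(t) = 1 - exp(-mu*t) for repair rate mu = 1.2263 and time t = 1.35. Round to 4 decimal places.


mu = 1.2263, t = 1.35
mu * t = 1.2263 * 1.35 = 1.6555
exp(-1.6555) = 0.191
M(t) = 1 - 0.191
M(t) = 0.809

0.809


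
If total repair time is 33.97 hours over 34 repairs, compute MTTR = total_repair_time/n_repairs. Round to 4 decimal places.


total_repair_time = 33.97
n_repairs = 34
MTTR = 33.97 / 34
MTTR = 0.9991

0.9991


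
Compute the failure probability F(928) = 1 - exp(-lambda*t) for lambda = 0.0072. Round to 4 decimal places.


lambda = 0.0072, t = 928
lambda * t = 6.6816
exp(-6.6816) = 0.0013
F(t) = 1 - 0.0013
F(t) = 0.9987

0.9987


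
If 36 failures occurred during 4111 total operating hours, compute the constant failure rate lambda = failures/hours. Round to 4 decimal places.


failures = 36
total_hours = 4111
lambda = 36 / 4111
lambda = 0.0088

0.0088


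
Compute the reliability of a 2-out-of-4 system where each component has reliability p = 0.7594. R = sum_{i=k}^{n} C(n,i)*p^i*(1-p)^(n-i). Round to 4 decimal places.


k = 2, n = 4, p = 0.7594
i=2: C(4,2)=6 * 0.7594^2 * 0.2406^2 = 0.2003
i=3: C(4,3)=4 * 0.7594^3 * 0.2406^1 = 0.4215
i=4: C(4,4)=1 * 0.7594^4 * 0.2406^0 = 0.3326
R = sum of terms = 0.9543

0.9543


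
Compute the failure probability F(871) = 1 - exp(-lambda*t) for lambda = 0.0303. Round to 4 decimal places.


lambda = 0.0303, t = 871
lambda * t = 26.3913
exp(-26.3913) = 0.0
F(t) = 1 - 0.0
F(t) = 1.0

1.0


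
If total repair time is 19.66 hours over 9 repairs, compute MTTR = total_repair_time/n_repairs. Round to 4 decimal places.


total_repair_time = 19.66
n_repairs = 9
MTTR = 19.66 / 9
MTTR = 2.1844

2.1844


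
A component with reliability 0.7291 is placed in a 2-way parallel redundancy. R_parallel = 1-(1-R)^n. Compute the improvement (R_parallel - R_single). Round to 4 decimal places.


R_single = 0.7291, n = 2
1 - R_single = 0.2709
(1 - R_single)^n = 0.2709^2 = 0.0734
R_parallel = 1 - 0.0734 = 0.9266
Improvement = 0.9266 - 0.7291
Improvement = 0.1975

0.1975


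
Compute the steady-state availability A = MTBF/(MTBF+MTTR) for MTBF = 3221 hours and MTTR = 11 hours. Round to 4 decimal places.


MTBF = 3221
MTTR = 11
MTBF + MTTR = 3232
A = 3221 / 3232
A = 0.9966

0.9966


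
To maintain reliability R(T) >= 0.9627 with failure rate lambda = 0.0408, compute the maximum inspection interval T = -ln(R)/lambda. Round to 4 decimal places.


R_target = 0.9627
lambda = 0.0408
-ln(0.9627) = 0.038
T = 0.038 / 0.0408
T = 0.9317

0.9317


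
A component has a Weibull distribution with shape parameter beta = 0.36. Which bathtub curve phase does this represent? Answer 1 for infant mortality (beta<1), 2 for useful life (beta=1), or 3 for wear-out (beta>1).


beta = 0.36
Compare beta to 1:
beta < 1 => infant mortality (phase 1)
beta = 1 => useful life (phase 2)
beta > 1 => wear-out (phase 3)
Since beta = 0.36, this is infant mortality (decreasing failure rate)
Phase = 1

1


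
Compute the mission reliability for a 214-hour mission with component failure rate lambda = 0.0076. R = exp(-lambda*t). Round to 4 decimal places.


lambda = 0.0076
mission_time = 214
lambda * t = 0.0076 * 214 = 1.6264
R = exp(-1.6264)
R = 0.1966

0.1966


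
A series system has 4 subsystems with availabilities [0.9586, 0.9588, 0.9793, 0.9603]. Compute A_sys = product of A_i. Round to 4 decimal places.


Subsystems: [0.9586, 0.9588, 0.9793, 0.9603]
After subsystem 1 (A=0.9586): product = 0.9586
After subsystem 2 (A=0.9588): product = 0.9191
After subsystem 3 (A=0.9793): product = 0.9001
After subsystem 4 (A=0.9603): product = 0.8643
A_sys = 0.8643

0.8643


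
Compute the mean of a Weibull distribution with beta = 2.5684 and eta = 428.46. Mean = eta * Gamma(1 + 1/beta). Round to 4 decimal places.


beta = 2.5684, eta = 428.46
1/beta = 0.3893
1 + 1/beta = 1.3893
Gamma(1.3893) = 0.8879
Mean = 428.46 * 0.8879
Mean = 380.4279

380.4279


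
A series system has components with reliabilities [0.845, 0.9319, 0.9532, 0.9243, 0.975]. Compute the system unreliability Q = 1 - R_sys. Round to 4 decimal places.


Components: [0.845, 0.9319, 0.9532, 0.9243, 0.975]
After component 1: product = 0.845
After component 2: product = 0.7875
After component 3: product = 0.7506
After component 4: product = 0.6938
After component 5: product = 0.6764
R_sys = 0.6764
Q = 1 - 0.6764 = 0.3236

0.3236


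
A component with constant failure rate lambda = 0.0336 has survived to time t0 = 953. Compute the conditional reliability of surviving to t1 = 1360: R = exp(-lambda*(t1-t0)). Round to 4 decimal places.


lambda = 0.0336
t0 = 953, t1 = 1360
t1 - t0 = 407
lambda * (t1-t0) = 0.0336 * 407 = 13.6752
R = exp(-13.6752)
R = 0.0

0.0


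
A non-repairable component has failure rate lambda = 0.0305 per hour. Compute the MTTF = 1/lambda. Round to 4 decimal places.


lambda = 0.0305
MTTF = 1 / 0.0305
MTTF = 32.7869

32.7869


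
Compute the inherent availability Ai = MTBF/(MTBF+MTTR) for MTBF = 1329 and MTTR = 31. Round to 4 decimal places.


MTBF = 1329
MTTR = 31
MTBF + MTTR = 1360
Ai = 1329 / 1360
Ai = 0.9772

0.9772


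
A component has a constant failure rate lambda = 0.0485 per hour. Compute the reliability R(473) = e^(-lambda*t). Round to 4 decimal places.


lambda = 0.0485
t = 473
lambda * t = 22.9405
R(t) = e^(-22.9405)
R(t) = 0.0

0.0


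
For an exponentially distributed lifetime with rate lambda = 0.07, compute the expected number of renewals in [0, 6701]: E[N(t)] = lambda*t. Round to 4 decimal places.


lambda = 0.07
t = 6701
E[N(t)] = lambda * t
E[N(t)] = 0.07 * 6701
E[N(t)] = 469.07

469.07


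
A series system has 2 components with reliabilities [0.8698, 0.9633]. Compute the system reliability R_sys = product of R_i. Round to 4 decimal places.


Components: [0.8698, 0.9633]
After component 1 (R=0.8698): product = 0.8698
After component 2 (R=0.9633): product = 0.8379
R_sys = 0.8379

0.8379


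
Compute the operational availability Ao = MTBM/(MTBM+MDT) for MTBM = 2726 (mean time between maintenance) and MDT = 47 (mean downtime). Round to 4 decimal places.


MTBM = 2726
MDT = 47
MTBM + MDT = 2773
Ao = 2726 / 2773
Ao = 0.9831

0.9831


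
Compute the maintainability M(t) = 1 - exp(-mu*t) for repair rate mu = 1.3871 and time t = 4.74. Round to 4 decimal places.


mu = 1.3871, t = 4.74
mu * t = 1.3871 * 4.74 = 6.5749
exp(-6.5749) = 0.0014
M(t) = 1 - 0.0014
M(t) = 0.9986

0.9986


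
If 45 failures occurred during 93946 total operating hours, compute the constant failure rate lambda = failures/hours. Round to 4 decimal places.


failures = 45
total_hours = 93946
lambda = 45 / 93946
lambda = 0.0005

0.0005


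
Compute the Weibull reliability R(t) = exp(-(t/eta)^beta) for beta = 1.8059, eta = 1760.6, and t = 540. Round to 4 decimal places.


beta = 1.8059, eta = 1760.6, t = 540
t/eta = 540 / 1760.6 = 0.3067
(t/eta)^beta = 0.3067^1.8059 = 0.1183
R(t) = exp(-0.1183)
R(t) = 0.8884

0.8884


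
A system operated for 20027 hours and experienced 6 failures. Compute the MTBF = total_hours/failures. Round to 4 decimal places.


total_hours = 20027
failures = 6
MTBF = 20027 / 6
MTBF = 3337.8333

3337.8333


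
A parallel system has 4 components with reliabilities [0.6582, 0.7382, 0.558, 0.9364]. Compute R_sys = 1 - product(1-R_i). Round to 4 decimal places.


Components: [0.6582, 0.7382, 0.558, 0.9364]
(1 - 0.6582) = 0.3418, running product = 0.3418
(1 - 0.7382) = 0.2618, running product = 0.0895
(1 - 0.558) = 0.442, running product = 0.0396
(1 - 0.9364) = 0.0636, running product = 0.0025
Product of (1-R_i) = 0.0025
R_sys = 1 - 0.0025 = 0.9975

0.9975


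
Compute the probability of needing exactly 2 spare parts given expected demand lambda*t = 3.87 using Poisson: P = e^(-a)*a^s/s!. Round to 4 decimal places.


a = 3.87, s = 2
e^(-a) = e^(-3.87) = 0.0209
a^s = 3.87^2 = 14.9769
s! = 2
P = 0.0209 * 14.9769 / 2
P = 0.1562

0.1562


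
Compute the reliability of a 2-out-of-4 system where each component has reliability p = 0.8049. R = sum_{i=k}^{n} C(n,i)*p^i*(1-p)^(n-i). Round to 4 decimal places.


k = 2, n = 4, p = 0.8049
i=2: C(4,2)=6 * 0.8049^2 * 0.1951^2 = 0.148
i=3: C(4,3)=4 * 0.8049^3 * 0.1951^1 = 0.407
i=4: C(4,4)=1 * 0.8049^4 * 0.1951^0 = 0.4197
R = sum of terms = 0.9746

0.9746


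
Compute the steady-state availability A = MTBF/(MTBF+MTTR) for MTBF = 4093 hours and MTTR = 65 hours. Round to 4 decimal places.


MTBF = 4093
MTTR = 65
MTBF + MTTR = 4158
A = 4093 / 4158
A = 0.9844

0.9844


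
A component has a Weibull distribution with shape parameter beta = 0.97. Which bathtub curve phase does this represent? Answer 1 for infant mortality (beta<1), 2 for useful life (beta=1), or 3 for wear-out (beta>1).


beta = 0.97
Compare beta to 1:
beta < 1 => infant mortality (phase 1)
beta = 1 => useful life (phase 2)
beta > 1 => wear-out (phase 3)
Since beta = 0.97, this is infant mortality (decreasing failure rate)
Phase = 1

1


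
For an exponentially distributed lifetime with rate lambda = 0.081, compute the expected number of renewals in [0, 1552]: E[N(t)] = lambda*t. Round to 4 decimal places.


lambda = 0.081
t = 1552
E[N(t)] = lambda * t
E[N(t)] = 0.081 * 1552
E[N(t)] = 125.712

125.712


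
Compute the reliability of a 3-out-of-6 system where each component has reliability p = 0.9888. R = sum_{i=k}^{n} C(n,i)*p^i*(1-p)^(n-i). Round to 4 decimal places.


k = 3, n = 6, p = 0.9888
i=3: C(6,3)=20 * 0.9888^3 * 0.0112^3 = 0.0
i=4: C(6,4)=15 * 0.9888^4 * 0.0112^2 = 0.0018
i=5: C(6,5)=6 * 0.9888^5 * 0.0112^1 = 0.0635
i=6: C(6,6)=1 * 0.9888^6 * 0.0112^0 = 0.9347
R = sum of terms = 1.0

1.0


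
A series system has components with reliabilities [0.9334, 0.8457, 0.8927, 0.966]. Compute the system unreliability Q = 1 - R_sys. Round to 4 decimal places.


Components: [0.9334, 0.8457, 0.8927, 0.966]
After component 1: product = 0.9334
After component 2: product = 0.7894
After component 3: product = 0.7047
After component 4: product = 0.6807
R_sys = 0.6807
Q = 1 - 0.6807 = 0.3193

0.3193


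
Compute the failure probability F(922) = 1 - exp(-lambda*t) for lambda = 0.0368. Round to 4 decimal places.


lambda = 0.0368, t = 922
lambda * t = 33.9296
exp(-33.9296) = 0.0
F(t) = 1 - 0.0
F(t) = 1.0

1.0


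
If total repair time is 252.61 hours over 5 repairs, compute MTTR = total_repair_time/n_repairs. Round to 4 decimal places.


total_repair_time = 252.61
n_repairs = 5
MTTR = 252.61 / 5
MTTR = 50.522

50.522


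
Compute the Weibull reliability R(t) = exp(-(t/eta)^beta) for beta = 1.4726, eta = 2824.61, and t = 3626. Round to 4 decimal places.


beta = 1.4726, eta = 2824.61, t = 3626
t/eta = 3626 / 2824.61 = 1.2837
(t/eta)^beta = 1.2837^1.4726 = 1.4445
R(t) = exp(-1.4445)
R(t) = 0.2359

0.2359


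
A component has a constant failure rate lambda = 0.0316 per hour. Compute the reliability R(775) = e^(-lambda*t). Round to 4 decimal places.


lambda = 0.0316
t = 775
lambda * t = 24.49
R(t) = e^(-24.49)
R(t) = 0.0

0.0


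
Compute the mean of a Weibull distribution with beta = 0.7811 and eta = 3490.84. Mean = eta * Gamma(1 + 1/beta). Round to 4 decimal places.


beta = 0.7811, eta = 3490.84
1/beta = 1.2802
1 + 1/beta = 2.2802
Gamma(2.2802) = 1.1531
Mean = 3490.84 * 1.1531
Mean = 4025.241

4025.241


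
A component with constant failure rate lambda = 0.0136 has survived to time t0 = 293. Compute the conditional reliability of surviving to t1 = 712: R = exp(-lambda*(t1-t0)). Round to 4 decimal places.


lambda = 0.0136
t0 = 293, t1 = 712
t1 - t0 = 419
lambda * (t1-t0) = 0.0136 * 419 = 5.6984
R = exp(-5.6984)
R = 0.0034

0.0034


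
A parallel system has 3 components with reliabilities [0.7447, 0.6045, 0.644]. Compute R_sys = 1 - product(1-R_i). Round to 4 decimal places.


Components: [0.7447, 0.6045, 0.644]
(1 - 0.7447) = 0.2553, running product = 0.2553
(1 - 0.6045) = 0.3955, running product = 0.101
(1 - 0.644) = 0.356, running product = 0.0359
Product of (1-R_i) = 0.0359
R_sys = 1 - 0.0359 = 0.9641

0.9641


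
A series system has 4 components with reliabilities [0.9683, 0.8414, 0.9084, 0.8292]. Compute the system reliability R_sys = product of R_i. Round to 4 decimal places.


Components: [0.9683, 0.8414, 0.9084, 0.8292]
After component 1 (R=0.9683): product = 0.9683
After component 2 (R=0.8414): product = 0.8147
After component 3 (R=0.9084): product = 0.7401
After component 4 (R=0.8292): product = 0.6137
R_sys = 0.6137

0.6137


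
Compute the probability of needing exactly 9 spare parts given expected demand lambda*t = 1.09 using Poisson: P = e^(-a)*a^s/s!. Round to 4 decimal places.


a = 1.09, s = 9
e^(-a) = e^(-1.09) = 0.3362
a^s = 1.09^9 = 2.1719
s! = 362880
P = 0.3362 * 2.1719 / 362880
P = 0.0

0.0


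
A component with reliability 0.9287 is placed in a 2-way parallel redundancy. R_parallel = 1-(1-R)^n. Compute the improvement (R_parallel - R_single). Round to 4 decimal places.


R_single = 0.9287, n = 2
1 - R_single = 0.0713
(1 - R_single)^n = 0.0713^2 = 0.0051
R_parallel = 1 - 0.0051 = 0.9949
Improvement = 0.9949 - 0.9287
Improvement = 0.0662

0.0662


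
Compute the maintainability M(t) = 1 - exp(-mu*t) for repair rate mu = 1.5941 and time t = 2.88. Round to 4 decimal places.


mu = 1.5941, t = 2.88
mu * t = 1.5941 * 2.88 = 4.591
exp(-4.591) = 0.0101
M(t) = 1 - 0.0101
M(t) = 0.9899

0.9899


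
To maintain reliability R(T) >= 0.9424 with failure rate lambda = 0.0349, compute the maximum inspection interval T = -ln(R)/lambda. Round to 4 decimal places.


R_target = 0.9424
lambda = 0.0349
-ln(0.9424) = 0.0593
T = 0.0593 / 0.0349
T = 1.6999

1.6999


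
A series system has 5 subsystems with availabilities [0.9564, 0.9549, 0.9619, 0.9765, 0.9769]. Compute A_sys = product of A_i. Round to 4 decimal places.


Subsystems: [0.9564, 0.9549, 0.9619, 0.9765, 0.9769]
After subsystem 1 (A=0.9564): product = 0.9564
After subsystem 2 (A=0.9549): product = 0.9133
After subsystem 3 (A=0.9619): product = 0.8785
After subsystem 4 (A=0.9765): product = 0.8578
After subsystem 5 (A=0.9769): product = 0.838
A_sys = 0.838

0.838


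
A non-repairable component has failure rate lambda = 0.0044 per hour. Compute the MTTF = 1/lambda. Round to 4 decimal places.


lambda = 0.0044
MTTF = 1 / 0.0044
MTTF = 227.2727

227.2727


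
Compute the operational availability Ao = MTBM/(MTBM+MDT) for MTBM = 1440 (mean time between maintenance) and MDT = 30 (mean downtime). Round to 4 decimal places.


MTBM = 1440
MDT = 30
MTBM + MDT = 1470
Ao = 1440 / 1470
Ao = 0.9796

0.9796


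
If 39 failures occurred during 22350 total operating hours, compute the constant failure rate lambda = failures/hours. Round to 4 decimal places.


failures = 39
total_hours = 22350
lambda = 39 / 22350
lambda = 0.0017

0.0017


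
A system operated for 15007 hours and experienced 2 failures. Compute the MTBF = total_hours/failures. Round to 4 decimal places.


total_hours = 15007
failures = 2
MTBF = 15007 / 2
MTBF = 7503.5

7503.5


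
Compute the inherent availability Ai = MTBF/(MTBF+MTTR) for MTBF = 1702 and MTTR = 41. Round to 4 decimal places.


MTBF = 1702
MTTR = 41
MTBF + MTTR = 1743
Ai = 1702 / 1743
Ai = 0.9765

0.9765


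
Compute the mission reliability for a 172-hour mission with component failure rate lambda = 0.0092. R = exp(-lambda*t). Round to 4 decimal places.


lambda = 0.0092
mission_time = 172
lambda * t = 0.0092 * 172 = 1.5824
R = exp(-1.5824)
R = 0.2055

0.2055


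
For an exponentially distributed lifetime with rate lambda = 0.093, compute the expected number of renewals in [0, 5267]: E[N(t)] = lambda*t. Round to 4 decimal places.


lambda = 0.093
t = 5267
E[N(t)] = lambda * t
E[N(t)] = 0.093 * 5267
E[N(t)] = 489.831

489.831


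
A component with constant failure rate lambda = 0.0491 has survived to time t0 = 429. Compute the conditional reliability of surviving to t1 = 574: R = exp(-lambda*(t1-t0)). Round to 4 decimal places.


lambda = 0.0491
t0 = 429, t1 = 574
t1 - t0 = 145
lambda * (t1-t0) = 0.0491 * 145 = 7.1195
R = exp(-7.1195)
R = 0.0008

0.0008


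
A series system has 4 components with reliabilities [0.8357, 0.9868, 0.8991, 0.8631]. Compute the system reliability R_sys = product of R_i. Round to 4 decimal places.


Components: [0.8357, 0.9868, 0.8991, 0.8631]
After component 1 (R=0.8357): product = 0.8357
After component 2 (R=0.9868): product = 0.8247
After component 3 (R=0.8991): product = 0.7415
After component 4 (R=0.8631): product = 0.64
R_sys = 0.64

0.64


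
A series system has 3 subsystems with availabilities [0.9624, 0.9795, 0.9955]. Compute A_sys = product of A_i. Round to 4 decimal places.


Subsystems: [0.9624, 0.9795, 0.9955]
After subsystem 1 (A=0.9624): product = 0.9624
After subsystem 2 (A=0.9795): product = 0.9427
After subsystem 3 (A=0.9955): product = 0.9384
A_sys = 0.9384

0.9384


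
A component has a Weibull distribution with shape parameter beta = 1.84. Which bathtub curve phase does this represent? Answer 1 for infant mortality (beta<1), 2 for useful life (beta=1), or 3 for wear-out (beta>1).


beta = 1.84
Compare beta to 1:
beta < 1 => infant mortality (phase 1)
beta = 1 => useful life (phase 2)
beta > 1 => wear-out (phase 3)
Since beta = 1.84, this is wear-out (increasing failure rate)
Phase = 3

3


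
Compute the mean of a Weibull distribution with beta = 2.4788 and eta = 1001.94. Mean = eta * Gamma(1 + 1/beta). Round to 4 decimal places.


beta = 2.4788, eta = 1001.94
1/beta = 0.4034
1 + 1/beta = 1.4034
Gamma(1.4034) = 0.8871
Mean = 1001.94 * 0.8871
Mean = 888.8038

888.8038


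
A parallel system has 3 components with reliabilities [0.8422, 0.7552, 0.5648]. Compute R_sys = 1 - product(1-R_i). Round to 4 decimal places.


Components: [0.8422, 0.7552, 0.5648]
(1 - 0.8422) = 0.1578, running product = 0.1578
(1 - 0.7552) = 0.2448, running product = 0.0386
(1 - 0.5648) = 0.4352, running product = 0.0168
Product of (1-R_i) = 0.0168
R_sys = 1 - 0.0168 = 0.9832

0.9832


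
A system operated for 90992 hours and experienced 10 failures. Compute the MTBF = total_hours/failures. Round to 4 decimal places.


total_hours = 90992
failures = 10
MTBF = 90992 / 10
MTBF = 9099.2

9099.2


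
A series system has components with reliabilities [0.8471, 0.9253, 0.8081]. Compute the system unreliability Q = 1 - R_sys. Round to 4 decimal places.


Components: [0.8471, 0.9253, 0.8081]
After component 1: product = 0.8471
After component 2: product = 0.7838
After component 3: product = 0.6334
R_sys = 0.6334
Q = 1 - 0.6334 = 0.3666

0.3666
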